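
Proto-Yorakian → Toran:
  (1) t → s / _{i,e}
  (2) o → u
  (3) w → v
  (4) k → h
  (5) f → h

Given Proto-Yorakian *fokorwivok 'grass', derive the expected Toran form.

huhurvivuh

Toran: start from *fokorwivok.
  rule 1: no change — fokorwivok
  rule 2 (vowel merger): fokorwivok → fukurwivuk
  rule 3 (unconditioned shift): fukurwivuk → fukurvivuk
  rule 4 (unconditioned shift): fukurvivuk → fuhurvivuh
  rule 5 (unconditioned shift): fuhurvivuh → huhurvivuh
  ⇒ Toran huhurvivuh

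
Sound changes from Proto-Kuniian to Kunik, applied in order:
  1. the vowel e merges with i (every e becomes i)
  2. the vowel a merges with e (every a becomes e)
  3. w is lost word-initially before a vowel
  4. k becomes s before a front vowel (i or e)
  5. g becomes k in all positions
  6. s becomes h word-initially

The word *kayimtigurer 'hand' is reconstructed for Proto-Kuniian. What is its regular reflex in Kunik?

Kunik: start from *kayimtigurer.
  rule 1 (vowel merger): kayimtigurer → kayimtigurir
  rule 2 (vowel merger): kayimtigurir → keyimtigurir
  rule 3: no change — keyimtigurir
  rule 4 (palatalisation): keyimtigurir → seyimtigurir
  rule 5 (unconditioned shift): seyimtigurir → seyimtikurir
  rule 6 (debuccalisation): seyimtikurir → heyimtikurir
  ⇒ Kunik heyimtikurir

heyimtikurir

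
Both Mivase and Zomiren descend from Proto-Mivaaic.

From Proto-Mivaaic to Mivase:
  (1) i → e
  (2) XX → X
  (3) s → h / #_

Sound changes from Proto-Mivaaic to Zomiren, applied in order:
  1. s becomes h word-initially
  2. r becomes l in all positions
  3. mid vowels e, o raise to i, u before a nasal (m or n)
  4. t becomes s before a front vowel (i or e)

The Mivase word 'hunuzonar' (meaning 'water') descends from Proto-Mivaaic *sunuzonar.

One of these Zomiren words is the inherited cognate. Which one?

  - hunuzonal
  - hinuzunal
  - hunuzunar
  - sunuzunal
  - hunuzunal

Zomiren: start from *sunuzonar.
  rule 1 (debuccalisation): sunuzonar → hunuzonar
  rule 2 (unconditioned shift): hunuzonar → hunuzonal
  rule 3 (pre-nasal raising): hunuzonal → hunuzunal
  rule 4: no change — hunuzunal
  ⇒ Zomiren hunuzunal
The other candidates each miss or misapply at least one Zomiren change.

hunuzunal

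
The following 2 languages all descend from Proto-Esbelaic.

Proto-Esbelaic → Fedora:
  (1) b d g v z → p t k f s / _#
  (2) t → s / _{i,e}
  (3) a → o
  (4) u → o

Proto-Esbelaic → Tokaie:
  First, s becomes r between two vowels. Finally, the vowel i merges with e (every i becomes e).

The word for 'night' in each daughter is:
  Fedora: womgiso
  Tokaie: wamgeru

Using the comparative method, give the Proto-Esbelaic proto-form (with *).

*wamgisu

Position 2: Fedora has o, Tokaie has a. Tokaie preserves a here (none of its changes turn any other segment into a), so the proto-segment is *a.
Position 6: Fedora has s, Tokaie has r. Taking the neighbouring segments as reconstructed: Fedora s can only go back to *s; Tokaie r could go back to *s or *r — the one source consistent with every daughter is *s.
Continuing position by position gives *wamgisu; check it forward:
Fedora: *wamgisu
  wamgisu (rule 1 does not apply)
  wamgisu (rule 2 does not apply)
  wamgisu → womgisu   [vowel merger]
  womgisu → womgiso   [vowel merger]
  giving Fedora womgiso.
Tokaie: *wamgisu
  wamgisu → wamgiru   [rhotacism]
  wamgiru → wamgeru   [vowel merger]
  giving Tokaie wamgeru.
*wamgisu is the unique common source.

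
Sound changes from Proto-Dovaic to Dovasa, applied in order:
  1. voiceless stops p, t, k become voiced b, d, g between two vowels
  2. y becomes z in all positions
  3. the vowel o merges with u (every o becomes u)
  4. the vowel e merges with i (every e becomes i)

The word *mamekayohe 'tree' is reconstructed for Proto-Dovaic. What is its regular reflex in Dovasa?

mamigazuhi

Dovasa: *mamekayohe > mamegayohe > mamegazohe > mamegazuhe > mamigazuhi  (by intervocalic voicing, unconditioned shift, vowel merger, vowel merger)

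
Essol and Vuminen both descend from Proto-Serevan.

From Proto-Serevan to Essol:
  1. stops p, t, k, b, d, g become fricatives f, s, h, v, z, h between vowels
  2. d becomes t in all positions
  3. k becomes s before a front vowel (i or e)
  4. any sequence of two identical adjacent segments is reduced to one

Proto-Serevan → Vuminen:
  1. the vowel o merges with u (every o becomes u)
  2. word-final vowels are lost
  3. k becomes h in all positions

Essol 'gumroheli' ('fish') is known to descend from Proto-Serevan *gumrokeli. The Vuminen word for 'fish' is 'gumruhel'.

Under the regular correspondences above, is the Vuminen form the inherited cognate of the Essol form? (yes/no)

Derive the expected Vuminen reflex of *gumrokeli:
Vuminen: *gumrokeli > gumrukeli > gumrukel > gumruhel  (by vowel merger, apocope, unconditioned shift)
Vuminen 'gumruhel' matches the regular reflex exactly, so the pair is cognate.

yes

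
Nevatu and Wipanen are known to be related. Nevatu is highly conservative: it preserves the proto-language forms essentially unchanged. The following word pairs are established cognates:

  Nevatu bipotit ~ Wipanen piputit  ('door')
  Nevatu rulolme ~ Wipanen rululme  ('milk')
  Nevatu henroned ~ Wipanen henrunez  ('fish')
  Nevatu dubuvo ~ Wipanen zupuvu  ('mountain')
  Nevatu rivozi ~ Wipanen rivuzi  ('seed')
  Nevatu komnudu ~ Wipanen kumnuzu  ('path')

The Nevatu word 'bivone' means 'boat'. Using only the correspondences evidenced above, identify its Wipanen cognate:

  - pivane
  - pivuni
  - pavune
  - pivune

bipotit ~ piputit — Nevatu b corresponds to Wipanen p word-initially before a front vowel.
henroned ~ henrunez — Nevatu o corresponds to Wipanen u after a consonant, before a nasal.
Applying these to Nevatu 'bivone':
  bivone → pivone   (b→p word-initially before a front vowel)
  pivone → pivune   (o→u after a consonant, before a nasal)
So the Wipanen cognate is 'pivune'.

pivune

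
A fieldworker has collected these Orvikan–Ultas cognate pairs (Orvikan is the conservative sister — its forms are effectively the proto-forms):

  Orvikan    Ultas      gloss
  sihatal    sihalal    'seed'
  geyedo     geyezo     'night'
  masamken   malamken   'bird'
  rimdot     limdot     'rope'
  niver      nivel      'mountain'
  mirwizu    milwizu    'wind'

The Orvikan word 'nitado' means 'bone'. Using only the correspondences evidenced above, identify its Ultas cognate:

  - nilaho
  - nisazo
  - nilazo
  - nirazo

nilazo

sihatal ~ sihalal — Orvikan t corresponds to Ultas l between vowels (before a back vowel).
geyedo ~ geyezo — Orvikan d corresponds to Ultas z between vowels (before a back vowel).
Applying these to Orvikan 'nitado':
  nitado → nilado   (t→l between vowels (before a back vowel))
  nilado → nilazo   (d→z between vowels (before a back vowel))
So the Ultas cognate is 'nilazo'.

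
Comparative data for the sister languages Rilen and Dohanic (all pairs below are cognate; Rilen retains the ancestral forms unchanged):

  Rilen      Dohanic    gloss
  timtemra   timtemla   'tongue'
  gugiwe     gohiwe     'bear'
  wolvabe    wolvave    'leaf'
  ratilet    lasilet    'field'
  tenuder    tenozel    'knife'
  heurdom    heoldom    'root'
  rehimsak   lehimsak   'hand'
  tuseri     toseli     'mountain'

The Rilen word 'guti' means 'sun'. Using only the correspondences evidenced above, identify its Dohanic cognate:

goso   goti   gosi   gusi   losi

gosi

gugiwe ~ gohiwe, tenuder ~ tenozel — Rilen u corresponds to Dohanic o after a consonant, before a consonant other than r, m, n, p, b, f, v.
ratilet ~ lasilet — Rilen t corresponds to Dohanic s between vowels (before a front vowel).
Applying these to Rilen 'guti':
  guti → goti   (u→o after a consonant, before a consonant other than r, m, n, p, b, f, v)
  goti → gosi   (t→s between vowels (before a front vowel))
So the Dohanic cognate is 'gosi'.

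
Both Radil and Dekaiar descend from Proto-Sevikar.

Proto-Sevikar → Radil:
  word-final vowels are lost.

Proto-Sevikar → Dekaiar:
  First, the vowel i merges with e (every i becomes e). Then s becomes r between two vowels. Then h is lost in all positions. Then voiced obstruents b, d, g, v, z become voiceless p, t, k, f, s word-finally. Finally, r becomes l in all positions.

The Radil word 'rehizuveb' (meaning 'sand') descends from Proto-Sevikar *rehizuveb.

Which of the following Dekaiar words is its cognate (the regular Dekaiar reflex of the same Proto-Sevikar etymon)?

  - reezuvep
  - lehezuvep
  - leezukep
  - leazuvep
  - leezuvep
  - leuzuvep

leezuvep

Dekaiar: *rehizuveb > rehezuveb > reezuveb > reezuvep > leezuvep  (by vowel merger, h-loss, final devoicing, unconditioned shift)
Only 'leezuvep' matches the regular Dekaiar development of *rehizuveb.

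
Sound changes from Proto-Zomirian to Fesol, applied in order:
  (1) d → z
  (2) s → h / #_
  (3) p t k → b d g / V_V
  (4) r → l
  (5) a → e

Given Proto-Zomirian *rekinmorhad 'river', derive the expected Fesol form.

leginmolhez

Fesol: *rekinmorhad
  rekinmorhad → rekinmorhaz   [unconditioned shift]
  rekinmorhaz (rule 2 does not apply)
  rekinmorhaz → reginmorhaz   [intervocalic voicing]
  reginmorhaz → leginmolhaz   [unconditioned shift]
  leginmolhaz → leginmolhez   [vowel merger]
  giving Fesol leginmolhez.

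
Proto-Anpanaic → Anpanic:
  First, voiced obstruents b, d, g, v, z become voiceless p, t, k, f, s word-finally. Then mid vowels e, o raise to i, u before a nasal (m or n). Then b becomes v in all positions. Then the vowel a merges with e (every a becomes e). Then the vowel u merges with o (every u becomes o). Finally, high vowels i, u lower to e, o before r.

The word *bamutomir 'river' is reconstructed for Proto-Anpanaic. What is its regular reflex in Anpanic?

vemotomer

Anpanic: *bamutomir > bamutumir > vamutumir > vemutumir > vemotomir > vemotomer  (by pre-nasal raising, unconditioned shift, vowel merger, vowel merger, pre-rhotic lowering)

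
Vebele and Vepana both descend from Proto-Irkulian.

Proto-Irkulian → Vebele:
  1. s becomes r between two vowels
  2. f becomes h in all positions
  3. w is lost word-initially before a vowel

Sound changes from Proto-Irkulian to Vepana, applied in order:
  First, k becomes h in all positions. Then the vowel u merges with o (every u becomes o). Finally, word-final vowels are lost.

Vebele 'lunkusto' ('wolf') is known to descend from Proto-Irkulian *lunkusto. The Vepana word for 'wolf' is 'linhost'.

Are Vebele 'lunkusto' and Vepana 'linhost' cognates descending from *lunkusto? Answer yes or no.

no

Derive the expected Vepana reflex of *lunkusto:
Vepana: *lunkusto
  lunkusto → lunhusto   [unconditioned shift]
  lunhusto → lonhosto   [vowel merger]
  lonhosto → lonhost   [apocope]
  giving Vepana lonhost.
The regular Vepana reflex would be 'lonhost', but the attested form is 'linhost'. The correspondence is irregular, so they are not cognates (the Vepana form has a different source).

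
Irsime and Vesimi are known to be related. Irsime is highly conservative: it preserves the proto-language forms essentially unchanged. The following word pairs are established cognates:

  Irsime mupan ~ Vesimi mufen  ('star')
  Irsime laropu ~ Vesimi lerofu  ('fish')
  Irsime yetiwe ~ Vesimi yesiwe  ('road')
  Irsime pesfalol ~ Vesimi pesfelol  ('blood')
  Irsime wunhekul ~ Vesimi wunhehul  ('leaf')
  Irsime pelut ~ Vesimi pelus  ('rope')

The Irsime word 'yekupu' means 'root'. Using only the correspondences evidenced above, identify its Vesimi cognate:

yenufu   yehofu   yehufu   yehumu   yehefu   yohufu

wunhekul ~ wunhehul — Irsime k corresponds to Vesimi h between vowels (before a back vowel).
laropu ~ lerofu — Irsime p corresponds to Vesimi f between vowels (before a back vowel).
Applying these to Irsime 'yekupu':
  yekupu → yehupu   (k→h between vowels (before a back vowel))
  yehupu → yehufu   (p→f between vowels (before a back vowel))
So the Vesimi cognate is 'yehufu'.

yehufu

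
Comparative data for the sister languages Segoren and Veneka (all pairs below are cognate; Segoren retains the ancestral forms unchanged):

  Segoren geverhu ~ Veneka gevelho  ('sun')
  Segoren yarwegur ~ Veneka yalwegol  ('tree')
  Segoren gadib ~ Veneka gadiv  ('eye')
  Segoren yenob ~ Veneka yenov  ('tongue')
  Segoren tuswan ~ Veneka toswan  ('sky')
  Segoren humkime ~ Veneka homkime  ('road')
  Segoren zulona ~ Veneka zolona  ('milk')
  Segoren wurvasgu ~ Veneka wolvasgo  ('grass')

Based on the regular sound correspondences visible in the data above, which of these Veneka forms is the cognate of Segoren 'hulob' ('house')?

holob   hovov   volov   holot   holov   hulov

tuswan ~ toswan, zulona ~ zolona — Segoren u corresponds to Veneka o after a consonant, before a consonant other than r, m, n, p, b, f, v.
gadib ~ gadiv, yenob ~ yenov — Segoren b corresponds to Veneka v word-finally.
Applying these to Segoren 'hulob':
  hulob → holob   (u→o after a consonant, before a consonant other than r, m, n, p, b, f, v)
  holob → holov   (b→v word-finally)
So the Veneka cognate is 'holov'.

holov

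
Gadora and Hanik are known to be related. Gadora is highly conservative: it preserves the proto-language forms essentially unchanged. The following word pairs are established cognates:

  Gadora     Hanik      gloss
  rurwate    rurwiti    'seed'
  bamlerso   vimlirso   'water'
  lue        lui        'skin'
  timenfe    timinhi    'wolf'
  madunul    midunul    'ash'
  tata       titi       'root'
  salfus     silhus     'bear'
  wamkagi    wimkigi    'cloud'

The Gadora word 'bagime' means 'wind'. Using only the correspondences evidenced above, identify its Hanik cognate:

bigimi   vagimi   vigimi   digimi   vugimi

bamlerso ~ vimlirso — Gadora b corresponds to Hanik v word-initially before a back vowel.
rurwate ~ rurwiti, madunul ~ midunul — Gadora a corresponds to Hanik i after a consonant, before a consonant other than r, m, n, p, b, f, v.
rurwate ~ rurwiti, timenfe ~ timinhi — Gadora e corresponds to Hanik i word-finally.
Applying these to Gadora 'bagime':
  bagime → vagime   (b→v word-initially before a back vowel)
  vagime → vigime   (a→i after a consonant, before a consonant other than r, m, n, p, b, f, v)
  vigime → vigimi   (e→i word-finally)
So the Hanik cognate is 'vigimi'.

vigimi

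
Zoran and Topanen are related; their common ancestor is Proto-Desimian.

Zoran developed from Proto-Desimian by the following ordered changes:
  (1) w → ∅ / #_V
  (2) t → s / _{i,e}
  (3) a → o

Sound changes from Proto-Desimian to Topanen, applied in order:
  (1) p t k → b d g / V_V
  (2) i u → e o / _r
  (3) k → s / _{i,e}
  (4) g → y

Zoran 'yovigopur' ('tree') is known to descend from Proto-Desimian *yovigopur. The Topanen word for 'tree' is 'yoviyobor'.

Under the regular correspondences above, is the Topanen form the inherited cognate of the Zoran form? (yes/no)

Derive the expected Topanen reflex of *yovigopur:
Topanen: start from *yovigopur.
  rule 1 (intervocalic voicing): yovigopur → yovigobur
  rule 2 (pre-rhotic lowering): yovigobur → yovigobor
  rule 3: no change — yovigobor
  rule 4 (unconditioned shift): yovigobor → yoviyobor
  ⇒ Topanen yoviyobor
Topanen 'yoviyobor' matches the regular reflex exactly, so the pair is cognate.

yes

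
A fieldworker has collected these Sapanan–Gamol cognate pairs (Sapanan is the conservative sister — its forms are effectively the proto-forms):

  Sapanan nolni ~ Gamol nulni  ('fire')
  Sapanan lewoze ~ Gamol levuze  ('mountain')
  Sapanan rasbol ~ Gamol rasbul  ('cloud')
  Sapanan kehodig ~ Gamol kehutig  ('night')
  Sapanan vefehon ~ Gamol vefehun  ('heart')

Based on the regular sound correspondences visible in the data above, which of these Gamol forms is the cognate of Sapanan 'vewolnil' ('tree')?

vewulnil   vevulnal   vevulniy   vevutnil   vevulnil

lewoze ~ levuze — Sapanan w corresponds to Gamol v between vowels (before a back vowel).
nolni ~ nulni, lewoze ~ levuze — Sapanan o corresponds to Gamol u after a consonant, before a consonant other than r, m, n, p, b, f, v.
Applying these to Sapanan 'vewolnil':
  vewolnil → vevolnil   (w→v between vowels (before a back vowel))
  vevolnil → vevulnil   (o→u after a consonant, before a consonant other than r, m, n, p, b, f, v)
So the Gamol cognate is 'vevulnil'.

vevulnil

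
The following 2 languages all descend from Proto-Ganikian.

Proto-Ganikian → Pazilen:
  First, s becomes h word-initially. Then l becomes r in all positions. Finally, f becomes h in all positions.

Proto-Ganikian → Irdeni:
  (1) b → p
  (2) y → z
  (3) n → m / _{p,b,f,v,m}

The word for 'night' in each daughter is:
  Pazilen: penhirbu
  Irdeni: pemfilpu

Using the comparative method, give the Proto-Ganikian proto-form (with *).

Position 4: Pazilen has h, Irdeni has f. Irdeni preserves f here (none of its changes turn any other segment into f), so the proto-segment is *f.
Position 6: Pazilen has r, Irdeni has l. Irdeni preserves l here (none of its changes turn any other segment into l), so the proto-segment is *l.
Verify the candidate proto-form against each daughter:
Pazilen: *penfilbu
  penfilbu (rule 1 does not apply)
  penfilbu → penfirbu   [unconditioned shift]
  penfirbu → penhirbu   [unconditioned shift]
  giving Pazilen penhirbu.
Irdeni: start from *penfilbu.
  rule 1 (unconditioned shift): penfilbu → penfilpu
  rule 2: no change — penfilpu
  rule 3 (nasal place assimilation): penfilpu → pemfilpu
  ⇒ Irdeni pemfilpu
*penfilbu is the unique common source.

*penfilbu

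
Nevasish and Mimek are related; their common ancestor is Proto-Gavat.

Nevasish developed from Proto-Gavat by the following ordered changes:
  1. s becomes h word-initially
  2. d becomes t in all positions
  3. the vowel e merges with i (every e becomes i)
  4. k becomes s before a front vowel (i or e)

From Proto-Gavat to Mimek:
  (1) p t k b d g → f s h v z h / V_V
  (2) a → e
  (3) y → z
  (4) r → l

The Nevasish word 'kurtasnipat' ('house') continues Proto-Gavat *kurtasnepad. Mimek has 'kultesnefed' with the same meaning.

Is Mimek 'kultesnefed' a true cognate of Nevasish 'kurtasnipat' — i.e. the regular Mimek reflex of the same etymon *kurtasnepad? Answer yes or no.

yes

Derive the expected Mimek reflex of *kurtasnepad:
Mimek: *kurtasnepad > kurtasnefad > kurtesnefed > kultesnefed  (by intervocalic lenition, vowel merger, unconditioned shift)
Mimek 'kultesnefed' matches the regular reflex exactly, so the pair is cognate.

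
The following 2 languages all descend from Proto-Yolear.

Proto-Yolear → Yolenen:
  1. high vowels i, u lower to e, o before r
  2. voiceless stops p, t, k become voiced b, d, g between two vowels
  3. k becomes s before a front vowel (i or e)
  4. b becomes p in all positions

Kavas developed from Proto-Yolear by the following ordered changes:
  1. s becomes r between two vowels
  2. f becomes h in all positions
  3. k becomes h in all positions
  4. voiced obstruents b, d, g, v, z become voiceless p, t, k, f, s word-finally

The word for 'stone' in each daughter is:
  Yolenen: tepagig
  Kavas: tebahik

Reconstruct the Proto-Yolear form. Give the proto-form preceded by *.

*tebakig

Position 3: Yolenen has p, Kavas has b. Kavas preserves b here (none of its changes turn any other segment into b), so the proto-segment is *b.
Position 7: Yolenen has g, Kavas has k. In Kavas, k can only continue *g, so the proto-segment is *g.
Position 5: Yolenen has g, Kavas has h. Taking the neighbouring segments as reconstructed: Yolenen g could go back to *k or *g; Kavas h could go back to *k or *f or *h — the one source consistent with every daughter is *k.
Verify the candidate proto-form against each daughter:
Yolenen: *tebakig > tebagig > tepagig  (by intervocalic voicing, unconditioned shift)
Kavas: start from *tebakig.
  rule 1: no change — tebakig
  rule 2: no change — tebakig
  rule 3 (unconditioned shift): tebakig → tebahig
  rule 4 (final devoicing): tebahig → tebahik
  ⇒ Kavas tebahik
Only *tebakig yields all of Yolenen tepagig, Kavas tebahik.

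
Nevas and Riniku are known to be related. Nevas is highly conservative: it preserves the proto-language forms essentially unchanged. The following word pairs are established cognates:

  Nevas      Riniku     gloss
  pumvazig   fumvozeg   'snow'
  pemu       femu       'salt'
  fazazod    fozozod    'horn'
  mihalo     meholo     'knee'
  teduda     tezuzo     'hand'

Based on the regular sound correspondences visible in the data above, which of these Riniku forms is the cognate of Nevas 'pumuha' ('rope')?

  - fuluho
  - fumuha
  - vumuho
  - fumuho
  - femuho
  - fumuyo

fumuho

pumvazig ~ fumvozeg — Nevas p corresponds to Riniku f word-initially before a back vowel.
teduda ~ tezuzo — Nevas a corresponds to Riniku o word-finally.
Applying these to Nevas 'pumuha':
  pumuha → fumuha   (p→f word-initially before a back vowel)
  fumuha → fumuho   (a→o word-finally)
So the Riniku cognate is 'fumuho'.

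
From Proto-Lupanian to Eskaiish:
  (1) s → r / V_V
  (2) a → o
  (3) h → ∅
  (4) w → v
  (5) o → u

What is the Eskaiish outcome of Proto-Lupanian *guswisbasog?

Eskaiish: start from *guswisbasog.
  rule 1 (rhotacism): guswisbasog → guswisbarog
  rule 2 (vowel merger): guswisbarog → guswisborog
  rule 3: no change — guswisborog
  rule 4 (unconditioned shift): guswisborog → gusvisborog
  rule 5 (vowel merger): gusvisborog → gusvisburug
  ⇒ Eskaiish gusvisburug

gusvisburug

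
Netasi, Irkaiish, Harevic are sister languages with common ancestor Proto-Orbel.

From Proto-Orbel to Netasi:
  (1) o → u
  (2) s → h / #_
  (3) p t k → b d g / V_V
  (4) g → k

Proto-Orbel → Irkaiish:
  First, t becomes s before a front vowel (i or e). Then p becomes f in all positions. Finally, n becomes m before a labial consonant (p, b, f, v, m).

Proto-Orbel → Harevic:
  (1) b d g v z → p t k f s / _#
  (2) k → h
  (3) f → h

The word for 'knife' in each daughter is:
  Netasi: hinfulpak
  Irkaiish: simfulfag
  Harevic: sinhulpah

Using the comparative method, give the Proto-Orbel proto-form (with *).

Position 7: Netasi has p, Irkaiish has f, Harevic has p. Netasi preserves p here (none of its changes turn any other segment into p), so the proto-segment is *p.
Position 4: Netasi has f, Irkaiish has f, Harevic has h. Netasi preserves f here (none of its changes turn any other segment into f), so the proto-segment is *f.
Position 1: Netasi has h, Irkaiish has s, Harevic has s. Taking the neighbouring segments as reconstructed: Netasi h could go back to *s or *h; Irkaiish s could go back to *t or *s; Harevic s can only go back to *s — the one source consistent with every daughter is *s.
This points to *sinfulpag. Verify forward in each daughter:
Netasi: *sinfulpag > hinfulpag > hinfulpak  (by debuccalisation, unconditioned shift)
Irkaiish: start from *sinfulpag.
  rule 1: no change — sinfulpag
  rule 2 (unconditioned shift): sinfulpag → sinfulfag
  rule 3 (nasal place assimilation): sinfulfag → simfulfag
  ⇒ Irkaiish simfulfag
Harevic: *sinfulpag
  sinfulpag → sinfulpak   [final devoicing]
  sinfulpak → sinfulpah   [unconditioned shift]
  sinfulpah → sinhulpah   [unconditioned shift]
  giving Harevic sinhulpah.
No other proto-form is consistent with every reflex, so the reconstruction is *sinfulpag.

*sinfulpag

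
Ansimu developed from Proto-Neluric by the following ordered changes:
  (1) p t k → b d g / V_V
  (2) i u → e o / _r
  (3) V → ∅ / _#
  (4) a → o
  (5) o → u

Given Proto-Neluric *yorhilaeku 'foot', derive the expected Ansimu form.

Ansimu: *yorhilaeku
  yorhilaeku → yorhilaegu   [intervocalic voicing]
  yorhilaegu (rule 2 does not apply)
  yorhilaegu → yorhilaeg   [apocope]
  yorhilaeg → yorhiloeg   [vowel merger]
  yorhiloeg → yurhilueg   [vowel merger]
  giving Ansimu yurhilueg.

yurhilueg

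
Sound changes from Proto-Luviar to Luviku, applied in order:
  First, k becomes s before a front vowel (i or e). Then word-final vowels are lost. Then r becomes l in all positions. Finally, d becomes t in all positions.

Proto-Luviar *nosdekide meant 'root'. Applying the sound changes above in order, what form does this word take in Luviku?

nostesit

Luviku: *nosdekide > nosdeside > nosdesid > nostesit  (by palatalisation, apocope, unconditioned shift)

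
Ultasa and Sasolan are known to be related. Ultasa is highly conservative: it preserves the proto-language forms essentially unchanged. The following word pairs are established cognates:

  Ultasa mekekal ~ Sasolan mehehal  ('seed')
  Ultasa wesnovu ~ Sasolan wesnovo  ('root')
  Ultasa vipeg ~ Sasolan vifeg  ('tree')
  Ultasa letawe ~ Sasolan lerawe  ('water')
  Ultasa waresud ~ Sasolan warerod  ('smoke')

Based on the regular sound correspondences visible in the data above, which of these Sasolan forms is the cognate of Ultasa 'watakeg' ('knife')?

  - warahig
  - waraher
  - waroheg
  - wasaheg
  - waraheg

waraheg

letawe ~ lerawe — Ultasa t corresponds to Sasolan r between vowels (before a back vowel).
mekekal ~ mehehal — Ultasa k corresponds to Sasolan h between vowels (before a front vowel).
Applying these to Ultasa 'watakeg':
  watakeg → warakeg   (t→r between vowels (before a back vowel))
  warakeg → waraheg   (k→h between vowels (before a front vowel))
So the Sasolan cognate is 'waraheg'.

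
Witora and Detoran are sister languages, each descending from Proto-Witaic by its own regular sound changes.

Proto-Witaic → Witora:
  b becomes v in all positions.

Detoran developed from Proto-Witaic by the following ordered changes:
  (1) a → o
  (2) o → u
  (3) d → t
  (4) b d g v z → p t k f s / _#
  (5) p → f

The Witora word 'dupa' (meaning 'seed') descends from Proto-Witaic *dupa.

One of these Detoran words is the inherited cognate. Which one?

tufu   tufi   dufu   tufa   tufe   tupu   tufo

tufu

Detoran: start from *dupa.
  rule 1 (vowel merger): dupa → dupo
  rule 2 (vowel merger): dupo → dupu
  rule 3 (unconditioned shift): dupu → tupu
  rule 4: no change — tupu
  rule 5 (unconditioned shift): tupu → tufu
  ⇒ Detoran tufu
The other candidates each miss or misapply at least one Detoran change.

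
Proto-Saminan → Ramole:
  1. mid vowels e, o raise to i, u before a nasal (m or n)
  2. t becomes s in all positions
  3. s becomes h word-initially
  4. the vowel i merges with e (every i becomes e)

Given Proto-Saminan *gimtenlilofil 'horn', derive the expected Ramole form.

gemsenlelofel

Ramole: *gimtenlilofil > gimtinlilofil > gimsinlilofil > gemsenlelofel  (by pre-nasal raising, unconditioned shift, vowel merger)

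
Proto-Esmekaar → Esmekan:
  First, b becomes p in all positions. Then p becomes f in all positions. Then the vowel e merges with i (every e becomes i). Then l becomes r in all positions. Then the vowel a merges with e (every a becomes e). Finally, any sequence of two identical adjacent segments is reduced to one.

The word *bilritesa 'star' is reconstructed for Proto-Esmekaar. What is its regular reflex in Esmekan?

Esmekan: *bilritesa > pilritesa > filritesa > filritisa > firritisa > firritise > firitise  (by unconditioned shift, unconditioned shift, vowel merger, unconditioned shift, vowel merger, degemination)

firitise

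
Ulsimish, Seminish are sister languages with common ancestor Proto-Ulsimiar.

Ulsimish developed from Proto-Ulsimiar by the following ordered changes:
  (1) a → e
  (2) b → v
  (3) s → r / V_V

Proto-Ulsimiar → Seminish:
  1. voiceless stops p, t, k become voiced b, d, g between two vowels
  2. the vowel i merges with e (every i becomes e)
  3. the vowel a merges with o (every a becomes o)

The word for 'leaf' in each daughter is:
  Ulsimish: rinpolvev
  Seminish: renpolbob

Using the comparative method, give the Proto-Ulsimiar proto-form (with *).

*rinpolbab

Position 8: Ulsimish has e, Seminish has o. Taking the neighbouring segments as reconstructed: Ulsimish e could go back to *a or *e; Seminish o could go back to *a or *o — the one source consistent with every daughter is *a.
Position 7: Ulsimish has v, Seminish has b. Taking the neighbouring segments as reconstructed: Ulsimish v could go back to *b or *v; Seminish b can only go back to *b — the one source consistent with every daughter is *b.
This points to *rinpolbab. Verify forward in each daughter:
Ulsimish: start from *rinpolbab.
  rule 1 (vowel merger): rinpolbab → rinpolbeb
  rule 2 (unconditioned shift): rinpolbeb → rinpolvev
  rule 3: no change — rinpolvev
  ⇒ Ulsimish rinpolvev
Seminish: start from *rinpolbab.
  rule 1: no change — rinpolbab
  rule 2 (vowel merger): rinpolbab → renpolbab
  rule 3 (vowel merger): renpolbab → renpolbob
  ⇒ Seminish renpolbob
Only *rinpolbab yields all of Ulsimish rinpolvev, Seminish renpolbob.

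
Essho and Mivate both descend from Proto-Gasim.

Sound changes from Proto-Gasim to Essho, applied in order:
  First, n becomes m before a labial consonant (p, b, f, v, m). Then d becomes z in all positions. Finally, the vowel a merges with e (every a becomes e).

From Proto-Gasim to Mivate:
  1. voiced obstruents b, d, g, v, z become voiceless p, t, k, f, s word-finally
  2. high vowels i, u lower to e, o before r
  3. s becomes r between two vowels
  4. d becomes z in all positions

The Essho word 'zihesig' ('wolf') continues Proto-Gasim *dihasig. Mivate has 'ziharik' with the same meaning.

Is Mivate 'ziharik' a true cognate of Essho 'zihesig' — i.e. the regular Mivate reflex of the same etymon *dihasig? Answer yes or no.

Derive the expected Mivate reflex of *dihasig:
Mivate: start from *dihasig.
  rule 1 (final devoicing): dihasig → dihasik
  rule 2: no change — dihasik
  rule 3 (rhotacism): dihasik → diharik
  rule 4 (unconditioned shift): diharik → ziharik
  ⇒ Mivate ziharik
Mivate 'ziharik' matches the regular reflex exactly, so the pair is cognate.

yes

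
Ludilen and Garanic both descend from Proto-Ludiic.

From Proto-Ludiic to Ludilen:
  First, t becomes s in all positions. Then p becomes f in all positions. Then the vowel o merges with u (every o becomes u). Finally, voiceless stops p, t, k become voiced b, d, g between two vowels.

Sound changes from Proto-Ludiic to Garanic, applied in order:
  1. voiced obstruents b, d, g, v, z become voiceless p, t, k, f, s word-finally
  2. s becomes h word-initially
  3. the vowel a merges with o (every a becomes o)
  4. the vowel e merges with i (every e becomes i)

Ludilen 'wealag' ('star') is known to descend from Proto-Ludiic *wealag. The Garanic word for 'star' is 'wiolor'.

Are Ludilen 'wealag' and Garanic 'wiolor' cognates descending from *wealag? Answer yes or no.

no

Derive the expected Garanic reflex of *wealag:
Garanic: start from *wealag.
  rule 1 (final devoicing): wealag → wealak
  rule 2: no change — wealak
  rule 3 (vowel merger): wealak → weolok
  rule 4 (vowel merger): weolok → wiolok
  ⇒ Garanic wiolok
The regular Garanic reflex would be 'wiolok', but the attested form is 'wiolor'. The correspondence is irregular, so they are not cognates (the Garanic form has a different source).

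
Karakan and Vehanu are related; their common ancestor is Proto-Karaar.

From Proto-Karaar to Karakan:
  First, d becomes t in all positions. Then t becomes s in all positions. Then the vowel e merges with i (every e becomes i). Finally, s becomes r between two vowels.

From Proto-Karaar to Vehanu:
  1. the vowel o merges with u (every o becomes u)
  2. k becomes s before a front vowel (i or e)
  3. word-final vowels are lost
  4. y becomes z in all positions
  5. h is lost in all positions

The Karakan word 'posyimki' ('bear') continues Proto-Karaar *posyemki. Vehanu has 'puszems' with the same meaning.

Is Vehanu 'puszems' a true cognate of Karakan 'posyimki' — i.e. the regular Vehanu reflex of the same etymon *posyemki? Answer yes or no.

yes

Derive the expected Vehanu reflex of *posyemki:
Vehanu: start from *posyemki.
  rule 1 (vowel merger): posyemki → pusyemki
  rule 2 (palatalisation): pusyemki → pusyemsi
  rule 3 (apocope): pusyemsi → pusyems
  rule 4 (unconditioned shift): pusyems → puszems
  rule 5: no change — puszems
  ⇒ Vehanu puszems
Vehanu 'puszems' matches the regular reflex exactly, so the pair is cognate.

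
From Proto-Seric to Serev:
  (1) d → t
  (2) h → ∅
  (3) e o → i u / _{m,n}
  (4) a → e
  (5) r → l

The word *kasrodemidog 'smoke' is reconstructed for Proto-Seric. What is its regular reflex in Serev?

Serev: *kasrodemidog > kasrotemitog > kasrotimitog > kesrotimitog > keslotimitog  (by unconditioned shift, pre-nasal raising, vowel merger, unconditioned shift)

keslotimitog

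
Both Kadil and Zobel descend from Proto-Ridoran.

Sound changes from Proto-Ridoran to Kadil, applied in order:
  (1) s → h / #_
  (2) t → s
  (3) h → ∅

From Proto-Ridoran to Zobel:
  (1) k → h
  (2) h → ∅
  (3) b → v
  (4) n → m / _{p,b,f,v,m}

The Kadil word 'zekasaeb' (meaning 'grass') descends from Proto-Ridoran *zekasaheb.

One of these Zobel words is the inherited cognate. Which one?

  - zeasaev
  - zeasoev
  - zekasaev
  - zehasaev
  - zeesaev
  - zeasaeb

Zobel: *zekasaheb > zehasaheb > zeasaeb > zeasaev  (by unconditioned shift, h-loss, unconditioned shift)

zeasaev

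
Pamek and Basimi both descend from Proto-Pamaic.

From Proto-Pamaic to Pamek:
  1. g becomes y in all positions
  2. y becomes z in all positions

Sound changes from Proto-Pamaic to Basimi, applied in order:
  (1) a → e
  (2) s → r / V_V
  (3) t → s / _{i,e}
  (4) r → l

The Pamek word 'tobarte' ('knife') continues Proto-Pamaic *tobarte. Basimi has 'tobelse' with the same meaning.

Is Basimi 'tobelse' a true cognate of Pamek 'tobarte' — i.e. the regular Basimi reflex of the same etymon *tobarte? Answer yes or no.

Derive the expected Basimi reflex of *tobarte:
Basimi: *tobarte > toberte > toberse > tobelse  (by vowel merger, palatalisation, unconditioned shift)
Basimi 'tobelse' matches the regular reflex exactly, so the pair is cognate.

yes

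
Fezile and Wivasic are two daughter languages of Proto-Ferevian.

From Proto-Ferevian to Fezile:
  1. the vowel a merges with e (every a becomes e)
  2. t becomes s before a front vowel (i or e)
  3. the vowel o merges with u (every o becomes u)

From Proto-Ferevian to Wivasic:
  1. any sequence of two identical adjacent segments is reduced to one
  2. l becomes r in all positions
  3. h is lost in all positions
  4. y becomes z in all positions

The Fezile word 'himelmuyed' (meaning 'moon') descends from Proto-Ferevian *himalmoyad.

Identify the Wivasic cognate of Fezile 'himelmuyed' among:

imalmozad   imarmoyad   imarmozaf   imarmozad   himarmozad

Wivasic: start from *himalmoyad.
  rule 1: no change — himalmoyad
  rule 2 (unconditioned shift): himalmoyad → himarmoyad
  rule 3 (h-loss): himarmoyad → imarmoyad
  rule 4 (unconditioned shift): imarmoyad → imarmozad
  ⇒ Wivasic imarmozad
The other candidates each miss or misapply at least one Wivasic change.

imarmozad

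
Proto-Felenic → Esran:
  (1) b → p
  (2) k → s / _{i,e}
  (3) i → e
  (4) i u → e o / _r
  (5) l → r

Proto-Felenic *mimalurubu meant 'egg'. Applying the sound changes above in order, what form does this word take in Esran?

Esran: start from *mimalurubu.
  rule 1 (unconditioned shift): mimalurubu → mimalurupu
  rule 2: no change — mimalurupu
  rule 3 (vowel merger): mimalurupu → memalurupu
  rule 4 (pre-rhotic lowering): memalurupu → memalorupu
  rule 5 (unconditioned shift): memalorupu → memarorupu
  ⇒ Esran memarorupu

memarorupu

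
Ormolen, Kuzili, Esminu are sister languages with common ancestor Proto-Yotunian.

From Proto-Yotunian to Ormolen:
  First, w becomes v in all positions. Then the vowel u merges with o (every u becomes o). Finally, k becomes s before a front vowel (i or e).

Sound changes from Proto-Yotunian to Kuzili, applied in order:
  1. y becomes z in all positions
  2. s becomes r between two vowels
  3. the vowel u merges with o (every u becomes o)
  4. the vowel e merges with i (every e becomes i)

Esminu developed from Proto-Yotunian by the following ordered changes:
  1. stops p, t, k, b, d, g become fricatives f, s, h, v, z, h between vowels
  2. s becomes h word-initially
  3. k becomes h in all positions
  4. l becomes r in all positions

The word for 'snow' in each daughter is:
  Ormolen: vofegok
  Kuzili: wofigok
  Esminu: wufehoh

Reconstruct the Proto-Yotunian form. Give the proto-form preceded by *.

Position 5: Ormolen has g, Kuzili has g, Esminu has h. Ormolen preserves g here (none of its changes turn any other segment into g), so the proto-segment is *g.
Position 2: Ormolen has o, Kuzili has o, Esminu has u. Esminu preserves u here (none of its changes turn any other segment into u), so the proto-segment is *u.
Position 7: Ormolen has k, Kuzili has k, Esminu has h. Ormolen preserves k here (none of its changes turn any other segment into k), so the proto-segment is *k.
Verify the candidate proto-form against each daughter:
Ormolen: start from *wufegok.
  rule 1 (unconditioned shift): wufegok → vufegok
  rule 2 (vowel merger): vufegok → vofegok
  rule 3: no change — vofegok
  ⇒ Ormolen vofegok
Kuzili: *wufegok
  wufegok (rule 1 does not apply)
  wufegok (rule 2 does not apply)
  wufegok → wofegok   [vowel merger]
  wofegok → wofigok   [vowel merger]
  giving Kuzili wofigok.
Esminu: start from *wufegok.
  rule 1 (intervocalic lenition): wufegok → wufehok
  rule 2: no change — wufehok
  rule 3 (unconditioned shift): wufehok → wufehoh
  rule 4: no change — wufehoh
  ⇒ Esminu wufehoh
*wufegok is the unique common source.

*wufegok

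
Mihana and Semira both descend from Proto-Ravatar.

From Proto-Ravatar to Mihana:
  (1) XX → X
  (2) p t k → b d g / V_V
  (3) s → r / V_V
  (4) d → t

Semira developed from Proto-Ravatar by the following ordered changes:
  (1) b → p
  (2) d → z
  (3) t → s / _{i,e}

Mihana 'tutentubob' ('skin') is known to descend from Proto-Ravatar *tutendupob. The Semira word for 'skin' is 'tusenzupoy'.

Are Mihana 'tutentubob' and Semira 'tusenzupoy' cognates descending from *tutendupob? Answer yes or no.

Derive the expected Semira reflex of *tutendupob:
Semira: start from *tutendupob.
  rule 1 (unconditioned shift): tutendupob → tutendupop
  rule 2 (unconditioned shift): tutendupop → tutenzupop
  rule 3 (palatalisation): tutenzupop → tusenzupop
  ⇒ Semira tusenzupop
The regular Semira reflex would be 'tusenzupop', but the attested form is 'tusenzupoy'. The correspondence is irregular, so they are not cognates (the Semira form has a different source).

no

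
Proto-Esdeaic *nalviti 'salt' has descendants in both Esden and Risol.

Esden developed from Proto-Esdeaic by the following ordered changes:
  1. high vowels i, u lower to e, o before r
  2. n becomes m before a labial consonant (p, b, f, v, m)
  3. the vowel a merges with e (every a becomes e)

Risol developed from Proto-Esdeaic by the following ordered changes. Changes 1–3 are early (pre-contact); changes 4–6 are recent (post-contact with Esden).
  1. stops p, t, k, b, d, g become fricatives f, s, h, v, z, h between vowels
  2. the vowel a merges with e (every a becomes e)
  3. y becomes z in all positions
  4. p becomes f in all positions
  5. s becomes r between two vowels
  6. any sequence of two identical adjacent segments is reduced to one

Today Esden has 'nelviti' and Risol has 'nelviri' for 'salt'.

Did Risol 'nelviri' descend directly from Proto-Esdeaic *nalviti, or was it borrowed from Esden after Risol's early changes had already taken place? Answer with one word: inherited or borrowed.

If inherited, *nalviti would pass through all of Risol's changes:
Risol: *nalviti
  nalviti → nalvisi   [intervocalic lenition]
  nalvisi → nelvisi   [vowel merger]
  nelvisi (rule 3 does not apply)
  nelvisi (rule 4 does not apply)
  nelvisi → nelviri   [rhotacism]
  nelviri (rule 6 does not apply)
  giving Risol nelviri.
If borrowed from Esden 'nelviti' after the early changes, it would undergo only the recent ones:
  rule 4 (unconditioned shift): no change (nelviti)
  rule 5 (rhotacism): no change (nelviti)
  rule 6 (degemination): no change (nelviti)
  ⇒ as a loan: nelviti
Risol 'nelviri' matches the inherited outcome exactly, so it is an inherited cognate, not a loan.

inherited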